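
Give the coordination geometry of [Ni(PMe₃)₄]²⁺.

Trimethylphosphine is neutral; balancing the +2 overall charge requires Ni(II).
Ni sits in group 10, so the d-electron count is 10 − 2 = 8.
Coordination number: 4.
Trimethylphosphine is a strong-field ligand (high in the spectrochemical series).
A 3d d⁸ ion with strong-field ligands gains enough CFSE to favour square planar over tetrahedral.

square planar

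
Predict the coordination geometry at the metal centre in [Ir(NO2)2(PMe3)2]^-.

Ligand charges: each nitro (N-bound nitrite) is −1; trimethylphosphine is neutral. With an overall charge of −1 the iridium centre must be in the +1 oxidation state.
Ir sits in group 9, so the d-electron count is 9 − 1 = 8.
Coordination number: 4.
A 5d d⁸ ion has a large crystal-field splitting; square planar leaves the high-energy d_{x²−y²} orbital empty and maximises CFSE.

square planar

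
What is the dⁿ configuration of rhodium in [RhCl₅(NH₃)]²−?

Ligand charges: each chloride is −1; ammonia is neutral. With an overall charge of −2 the rhodium centre must be in the +3 oxidation state.
Group 9 minus oxidation state 3 gives a d⁶ configuration.

d6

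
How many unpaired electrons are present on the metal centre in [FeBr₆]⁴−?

Ligand charges: each bromide is −1. With an overall charge of −4 the iron centre must be in the +2 oxidation state.
Group 8 minus oxidation state 2 gives a d⁶ configuration.
The spin state decides the count: Bromide is a weak-field ligand for a first-row metal, so the complex is high-spin.
An octahedral high-spin d⁶ ion is t₂g⁴e_g², giving 4 unpaired electrons.

4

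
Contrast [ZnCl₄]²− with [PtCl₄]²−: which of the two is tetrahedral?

[ZnCl₄]²−

For [ZnCl₄]²−: Summing ligand charges against the −2 overall charge gives an oxidation state of +2 for zinc. Zn sits in group 12, so the d-electron count is 12 − 2 = 10. A d¹⁰ ion has no crystal-field stabilisation preference between square planar and tetrahedral, so four ligands adopt the sterically favoured tetrahedral geometry. → tetrahedral.
For [PtCl₄]²−: Summing ligand charges against the −2 overall charge gives an oxidation state of +2 for platinum. Platinum is a group-10 element; Pt(II) is therefore d⁸. A 5d d⁸ ion has a large crystal-field splitting; square planar leaves the high-energy d_{x²−y²} orbital empty and maximises CFSE. → square planar.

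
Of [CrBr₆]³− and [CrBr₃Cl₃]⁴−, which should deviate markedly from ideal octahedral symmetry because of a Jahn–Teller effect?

[CrBr₃Cl₃]⁴−

[CrBr₆]³−: Each bromide is −1; balancing the −3 overall charge requires Cr(III). Group 6 minus oxidation state 3 gives a d³ configuration. The d³ configuration leaves the e_g set evenly filled (or empty) — no strong Jahn–Teller driving force.
[CrBr₃Cl₃]⁴−: Ligand charges: each bromide is −1; each chloride is −1. With an overall charge of −4 the chromium centre must be in the +2 oxidation state. Chromium is a group-6 element; Cr(II) is therefore d⁴. Bromide and chloride are weak-field ligands for a first-row metal, so the complex is high-spin. The t₂g³e_g¹ (high-spin) configuration has an unevenly filled e_g set; the Jahn–Teller theorem predicts a tetragonal distortion (typically axial elongation) to lift the degeneracy.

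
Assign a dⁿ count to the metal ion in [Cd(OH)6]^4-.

d¹⁰

Ligand charges: each hydroxide is −1. With an overall charge of −4 the cadmium centre must be in the +2 oxidation state.
Cadmium is a group-12 element; Cd(II) is therefore d¹⁰.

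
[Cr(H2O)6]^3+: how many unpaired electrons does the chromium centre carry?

3

Summing ligand charges against the +3 overall charge gives an oxidation state of +3 for chromium.
Cr sits in group 6, so the d-electron count is 6 − 3 = 3.
In an octahedral field the d³ configuration is t₂g³e_g⁰ (only one arrangement possible), giving 3 unpaired electrons.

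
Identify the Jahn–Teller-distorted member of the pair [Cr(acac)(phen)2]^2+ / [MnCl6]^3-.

[Cr(acac)(phen)2]^2+: Each acetylacetonate is −1; 1,10-phenanthroline is neutral; balancing the +2 overall charge requires Cr(III). Chromium is a group-6 element; Cr(III) is therefore d³. The d³ configuration leaves the e_g set evenly filled (or empty) — no strong Jahn–Teller driving force.
[MnCl6]^3-: Each chloride is −1; balancing the −3 overall charge requires Mn(III). Manganese is a group-7 element; Mn(III) is therefore d⁴. Chloride is a weak-field ligand for a first-row metal, so the complex is high-spin. The t₂g³e_g¹ (high-spin) configuration has an unevenly filled e_g set; the Jahn–Teller theorem predicts a tetragonal distortion (typically axial elongation) to lift the degeneracy.

[MnCl6]^3-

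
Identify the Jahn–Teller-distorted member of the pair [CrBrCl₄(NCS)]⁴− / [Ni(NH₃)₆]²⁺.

[CrBrCl₄(NCS)]⁴−

[CrBrCl₄(NCS)]⁴−: Summing ligand charges against the −4 overall charge gives an oxidation state of +2 for chromium. Group 6 minus oxidation state 2 gives a d⁴ configuration. Bromide, chloride, and isothiocyanate are weak-field ligands for a first-row metal, so the complex is high-spin. The t₂g³e_g¹ (high-spin) configuration has an unevenly filled e_g set; the Jahn–Teller theorem predicts a tetragonal distortion (typically axial elongation) to lift the degeneracy.
[Ni(NH₃)₆]²⁺: Ligand charges: ammonia is neutral. With an overall charge of +2 the nickel centre must be in the +2 oxidation state. Ni sits in group 10, so the d-electron count is 10 − 2 = 8. The d⁸ configuration leaves the e_g set evenly filled (or empty) — no strong Jahn–Teller driving force.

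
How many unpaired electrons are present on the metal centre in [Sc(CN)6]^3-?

0 unpaired electrons

Each cyanide is −1; balancing the −3 overall charge requires Sc(III).
Scandium is a group-3 element; Sc(III) is therefore d⁰.
In an octahedral field the d⁰ configuration is t₂g⁰e_g⁰, giving 0 unpaired electrons.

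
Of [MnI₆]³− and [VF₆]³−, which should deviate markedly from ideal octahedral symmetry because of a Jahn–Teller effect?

[MnI₆]³−: Summing ligand charges against the −3 overall charge gives an oxidation state of +3 for manganese. Manganese is a group-7 element; Mn(III) is therefore d⁴. Iodide is a weak-field ligand for a first-row metal, so the complex is high-spin. The t₂g³e_g¹ (high-spin) configuration has an unevenly filled e_g set; the Jahn–Teller theorem predicts a tetragonal distortion (typically axial elongation) to lift the degeneracy.
[VF₆]³−: Summing ligand charges against the −3 overall charge gives an oxidation state of +3 for vanadium. Group 5 minus oxidation state 3 gives a d² configuration. The d² configuration leaves the e_g set evenly filled (or empty) — no strong Jahn–Teller driving force.

[MnI₆]³−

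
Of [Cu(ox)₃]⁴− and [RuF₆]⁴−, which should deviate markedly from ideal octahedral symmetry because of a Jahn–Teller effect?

[Cu(ox)₃]⁴−

[Cu(ox)₃]⁴−: Each oxalate is −2; balancing the −4 overall charge requires Cu(II). Cu sits in group 11, so the d-electron count is 11 − 2 = 9. The t₂g⁶e_g³ configuration has an unevenly filled e_g set; the Jahn–Teller theorem predicts a tetragonal distortion (typically axial elongation) to lift the degeneracy.
[RuF₆]⁴−: Each fluoride is −1; balancing the −4 overall charge requires Ru(II). Ruthenium is a group-8 element; Ru(II) is therefore d⁶. A 4d ion has a large Δₒ and is invariably low-spin. The d⁶ configuration leaves the e_g set evenly filled (or empty) — no strong Jahn–Teller driving force.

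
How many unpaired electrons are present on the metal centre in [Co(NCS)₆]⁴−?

3

Each isothiocyanate is −1; balancing the −4 overall charge requires Co(II).
Cobalt is a group-9 element; Co(II) is therefore d⁷.
The spin state decides the count: Isothiocyanate is a weak-field ligand for a first-row metal, so the complex is high-spin.
An octahedral high-spin d⁷ ion is t₂g⁵e_g², giving 3 unpaired electrons.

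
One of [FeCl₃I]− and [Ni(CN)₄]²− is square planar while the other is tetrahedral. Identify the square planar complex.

For [FeCl₃I]−: Each chloride is −1; each iodide is −1; balancing the −1 overall charge requires Fe(III). Group 8 minus oxidation state 3 gives a d⁵ configuration. A high-spin d⁵ ion has zero CFSE in either geometry, so four ligands adopt the sterically favoured tetrahedral geometry. → tetrahedral.
For [Ni(CN)₄]²−: Each cyanide is −1; balancing the −2 overall charge requires Ni(II). Ni sits in group 10, so the d-electron count is 10 − 2 = 8. Cyanide is a strong-field ligand (high in the spectrochemical series). A 3d d⁸ ion with strong-field ligands gains enough CFSE to favour square planar over tetrahedral. → square planar.

[Ni(CN)₄]²−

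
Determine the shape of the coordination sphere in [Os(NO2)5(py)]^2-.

octahedral

Each nitro (N-bound nitrite) is −1; pyridine is neutral; balancing the −2 overall charge requires Os(III).
Os sits in group 8, so the d-electron count is 8 − 3 = 5.
With 6 monodentate ligands the coordination number is 6.
Six donors around a single metal centre give an octahedral coordination sphere.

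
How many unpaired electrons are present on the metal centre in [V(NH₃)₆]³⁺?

Ammonia is neutral; balancing the +3 overall charge requires V(III).
V sits in group 5, so the d-electron count is 5 − 3 = 2.
In an octahedral field the d² configuration is t₂g²e_g⁰ (only one arrangement possible), giving 2 unpaired electrons.

2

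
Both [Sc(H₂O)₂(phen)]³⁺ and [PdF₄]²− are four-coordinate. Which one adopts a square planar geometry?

For [Sc(H₂O)₂(phen)]³⁺: Summing ligand charges against the +3 overall charge gives an oxidation state of +3 for scandium. Group 3 minus oxidation state 3 gives a d⁰ configuration. A d⁰ ion has no crystal-field stabilisation preference between square planar and tetrahedral, so four ligands adopt the sterically favoured tetrahedral geometry. → tetrahedral.
For [PdF₄]²−: Ligand charges: each fluoride is −1. With an overall charge of −2 the palladium centre must be in the +2 oxidation state. Group 10 minus oxidation state 2 gives a d⁸ configuration. A 4d d⁸ ion has a large crystal-field splitting; square planar leaves the high-energy d_{x²−y²} orbital empty and maximises CFSE. → square planar.

[PdF₄]²−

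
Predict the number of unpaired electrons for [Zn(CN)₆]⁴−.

Ligand charges: each cyanide is −1. With an overall charge of −4 the zinc centre must be in the +2 oxidation state.
Zn sits in group 12, so the d-electron count is 12 − 2 = 10.
In an octahedral field the d¹⁰ configuration is t₂g⁶e_g⁴, giving 0 unpaired electrons.

0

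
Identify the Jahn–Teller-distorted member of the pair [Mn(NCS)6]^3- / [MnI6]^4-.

[Mn(NCS)6]^3-

[Mn(NCS)6]^3-: Summing ligand charges against the −3 overall charge gives an oxidation state of +3 for manganese. Manganese is a group-7 element; Mn(III) is therefore d⁴. Isothiocyanate is a weak-field ligand for a first-row metal, so the complex is high-spin. The t₂g³e_g¹ (high-spin) configuration has an unevenly filled e_g set; the Jahn–Teller theorem predicts a tetragonal distortion (typically axial elongation) to lift the degeneracy.
[MnI6]^4-: Ligand charges: each iodide is −1. With an overall charge of −4 the manganese centre must be in the +2 oxidation state. Mn sits in group 7, so the d-electron count is 7 − 2 = 5. Iodide is a weak-field ligand for a first-row metal, so the complex is high-spin. The d⁵ configuration leaves the e_g set evenly filled (or empty) — no strong Jahn–Teller driving force.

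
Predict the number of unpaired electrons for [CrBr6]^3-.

3

Summing ligand charges against the −3 overall charge gives an oxidation state of +3 for chromium.
Cr sits in group 6, so the d-electron count is 6 − 3 = 3.
In an octahedral field the d³ configuration is t₂g³e_g⁰ (only one arrangement possible), giving 3 unpaired electrons.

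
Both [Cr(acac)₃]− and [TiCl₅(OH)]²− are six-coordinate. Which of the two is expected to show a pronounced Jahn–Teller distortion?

[Cr(acac)₃]−: Summing ligand charges against the −1 overall charge gives an oxidation state of +2 for chromium. Cr sits in group 6, so the d-electron count is 6 − 2 = 4. Acetylacetonate is a weak-field ligand for a first-row metal, so the complex is high-spin. The t₂g³e_g¹ (high-spin) configuration has an unevenly filled e_g set; the Jahn–Teller theorem predicts a tetragonal distortion (typically axial elongation) to lift the degeneracy.
[TiCl₅(OH)]²−: Ligand charges: each chloride is −1; each hydroxide is −1. With an overall charge of −2 the titanium centre must be in the +4 oxidation state. Titanium is a group-4 element; Ti(IV) is therefore d⁰. The d⁰ configuration leaves the e_g set evenly filled (or empty) — no strong Jahn–Teller driving force.

[Cr(acac)₃]−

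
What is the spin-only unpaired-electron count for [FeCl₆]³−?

Ligand charges: each chloride is −1. With an overall charge of −3 the iron centre must be in the +3 oxidation state.
Iron is a group-8 element; Fe(III) is therefore d⁵.
The spin state decides the count: Chloride is a weak-field ligand for a first-row metal, so the complex is high-spin.
An octahedral high-spin d⁵ ion is t₂g³e_g², giving 5 unpaired electrons.

5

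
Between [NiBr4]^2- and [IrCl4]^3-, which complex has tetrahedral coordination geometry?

For [NiBr4]^2-: Ligand charges: each bromide is −1. With an overall charge of −2 the nickel centre must be in the +2 oxidation state. Ni sits in group 10, so the d-electron count is 10 − 2 = 8. Bromide is a weak-field ligand. With weak-field ligands the CFSE gain from square planar is small, so a 3d d⁸ ion takes the sterically preferred tetrahedral geometry. → tetrahedral.
For [IrCl4]^3-: Summing ligand charges against the −3 overall charge gives an oxidation state of +1 for iridium. Iridium is a group-9 element; Ir(I) is therefore d⁸. A 5d d⁸ ion has a large crystal-field splitting; square planar leaves the high-energy d_{x²−y²} orbital empty and maximises CFSE. → square planar.

[NiBr4]^2-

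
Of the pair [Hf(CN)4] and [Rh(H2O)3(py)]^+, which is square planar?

For [Hf(CN)4]: Ligand charges: each cyanide is −1. With an overall charge of 0 the hafnium centre must be in the +4 oxidation state. Hafnium is a group-4 element; Hf(IV) is therefore d⁰. A d⁰ ion has no crystal-field stabilisation preference between square planar and tetrahedral, so four ligands adopt the sterically favoured tetrahedral geometry. → tetrahedral.
For [Rh(H2O)3(py)]^+: Summing ligand charges against the +1 overall charge gives an oxidation state of +1 for rhodium. Group 9 minus oxidation state 1 gives a d⁸ configuration. A 4d d⁸ ion has a large crystal-field splitting; square planar leaves the high-energy d_{x²−y²} orbital empty and maximises CFSE. → square planar.

[Rh(H2O)3(py)]^+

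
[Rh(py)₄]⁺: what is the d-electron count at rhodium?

Summing ligand charges against the +1 overall charge gives an oxidation state of +1 for rhodium.
Rh sits in group 9, so the d-electron count is 9 − 1 = 8.

d⁸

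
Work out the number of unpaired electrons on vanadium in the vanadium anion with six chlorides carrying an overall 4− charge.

Summing ligand charges against the −4 overall charge gives an oxidation state of +2 for vanadium.
Vanadium is a group-5 element; V(II) is therefore d³.
In an octahedral field the d³ configuration is t₂g³e_g⁰ (only one arrangement possible), giving 3 unpaired electrons.

3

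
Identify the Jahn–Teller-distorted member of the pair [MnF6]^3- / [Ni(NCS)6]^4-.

[MnF6]^3-: Summing ligand charges against the −3 overall charge gives an oxidation state of +3 for manganese. Group 7 minus oxidation state 3 gives a d⁴ configuration. Fluoride is a weak-field ligand for a first-row metal, so the complex is high-spin. The t₂g³e_g¹ (high-spin) configuration has an unevenly filled e_g set; the Jahn–Teller theorem predicts a tetragonal distortion (typically axial elongation) to lift the degeneracy.
[Ni(NCS)6]^4-: Summing ligand charges against the −4 overall charge gives an oxidation state of +2 for nickel. Nickel is a group-10 element; Ni(II) is therefore d⁸. The d⁸ configuration leaves the e_g set evenly filled (or empty) — no strong Jahn–Teller driving force.

[MnF6]^3-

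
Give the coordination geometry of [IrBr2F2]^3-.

Each bromide is −1; each fluoride is −1; balancing the −3 overall charge requires Ir(I).
Iridium is a group-9 element; Ir(I) is therefore d⁸.
With 4 monodentate ligands the coordination number is 4.
A 5d d⁸ ion has a large crystal-field splitting; square planar leaves the high-energy d_{x²−y²} orbital empty and maximises CFSE.

square planar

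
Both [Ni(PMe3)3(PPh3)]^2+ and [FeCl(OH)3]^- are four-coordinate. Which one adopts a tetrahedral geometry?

For [Ni(PMe3)3(PPh3)]^2+: Trimethylphosphine is neutral; triphenylphosphine is neutral; balancing the +2 overall charge requires Ni(II). Nickel is a group-10 element; Ni(II) is therefore d⁸. Trimethylphosphine and triphenylphosphine are strong-field ligands (high in the spectrochemical series). A 3d d⁸ ion with strong-field ligands gains enough CFSE to favour square planar over tetrahedral. → square planar.
For [FeCl(OH)3]^-: Summing ligand charges against the −1 overall charge gives an oxidation state of +3 for iron. Iron is a group-8 element; Fe(III) is therefore d⁵. A high-spin d⁵ ion has zero CFSE in either geometry, so four ligands adopt the sterically favoured tetrahedral geometry. → tetrahedral.

[FeCl(OH)3]^-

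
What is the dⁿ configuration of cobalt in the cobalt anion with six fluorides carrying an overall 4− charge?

d⁷

Summing ligand charges against the −4 overall charge gives an oxidation state of +2 for cobalt.
Co sits in group 9, so the d-electron count is 9 − 2 = 7.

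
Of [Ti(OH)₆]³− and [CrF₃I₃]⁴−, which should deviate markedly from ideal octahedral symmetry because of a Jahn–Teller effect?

[CrF₃I₃]⁴−

[Ti(OH)₆]³−: Ligand charges: each hydroxide is −1. With an overall charge of −3 the titanium centre must be in the +3 oxidation state. Group 4 minus oxidation state 3 gives a d¹ configuration. The d¹ configuration leaves the e_g set evenly filled (or empty) — no strong Jahn–Teller driving force.
[CrF₃I₃]⁴−: Summing ligand charges against the −4 overall charge gives an oxidation state of +2 for chromium. Chromium is a group-6 element; Cr(II) is therefore d⁴. Fluoride and iodide are weak-field ligands for a first-row metal, so the complex is high-spin. The t₂g³e_g¹ (high-spin) configuration has an unevenly filled e_g set; the Jahn–Teller theorem predicts a tetragonal distortion (typically axial elongation) to lift the degeneracy.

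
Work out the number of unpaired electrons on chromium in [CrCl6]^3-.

Each chloride is −1; balancing the −3 overall charge requires Cr(III).
Chromium is a group-6 element; Cr(III) is therefore d³.
In an octahedral field the d³ configuration is t₂g³e_g⁰ (only one arrangement possible), giving 3 unpaired electrons.

3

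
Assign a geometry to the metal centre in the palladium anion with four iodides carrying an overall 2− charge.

Ligand charges: each iodide is −1. With an overall charge of −2 the palladium centre must be in the +2 oxidation state.
Group 10 minus oxidation state 2 gives a d⁸ configuration.
With 4 monodentate ligands the coordination number is 4.
A 4d d⁸ ion has a large crystal-field splitting; square planar leaves the high-energy d_{x²−y²} orbital empty and maximises CFSE.

square planar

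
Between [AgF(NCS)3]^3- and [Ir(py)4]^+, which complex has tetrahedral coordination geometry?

For [AgF(NCS)3]^3-: Ligand charges: each fluoride is −1; each isothiocyanate is −1. With an overall charge of −3 the silver centre must be in the +1 oxidation state. Group 11 minus oxidation state 1 gives a d¹⁰ configuration. A d¹⁰ ion has no crystal-field stabilisation preference between square planar and tetrahedral, so four ligands adopt the sterically favoured tetrahedral geometry. → tetrahedral.
For [Ir(py)4]^+: Pyridine is neutral; balancing the +1 overall charge requires Ir(I). Iridium is a group-9 element; Ir(I) is therefore d⁸. A 5d d⁸ ion has a large crystal-field splitting; square planar leaves the high-energy d_{x²−y²} orbital empty and maximises CFSE. → square planar.

[AgF(NCS)3]^3-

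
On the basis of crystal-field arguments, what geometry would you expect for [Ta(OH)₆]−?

octahedral

Each hydroxide is −1; balancing the −1 overall charge requires Ta(V).
Group 5 minus oxidation state 5 gives a d⁰ configuration.
With 6 monodentate ligands the coordination number is 6.
Six donors around a single metal centre give an octahedral coordination sphere.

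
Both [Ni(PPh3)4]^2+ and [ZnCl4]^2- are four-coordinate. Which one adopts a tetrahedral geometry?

[ZnCl4]^2-

For [Ni(PPh3)4]^2+: Ligand charges: triphenylphosphine is neutral. With an overall charge of +2 the nickel centre must be in the +2 oxidation state. Nickel is a group-10 element; Ni(II) is therefore d⁸. Triphenylphosphine is a strong-field ligand (high in the spectrochemical series). A 3d d⁸ ion with strong-field ligands gains enough CFSE to favour square planar over tetrahedral. → square planar.
For [ZnCl4]^2-: Each chloride is −1; balancing the −2 overall charge requires Zn(II). Zn sits in group 12, so the d-electron count is 12 − 2 = 10. A d¹⁰ ion has no crystal-field stabilisation preference between square planar and tetrahedral, so four ligands adopt the sterically favoured tetrahedral geometry. → tetrahedral.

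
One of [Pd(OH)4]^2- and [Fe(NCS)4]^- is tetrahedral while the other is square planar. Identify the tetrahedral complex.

[Fe(NCS)4]^-

For [Pd(OH)4]^2-: Ligand charges: each hydroxide is −1. With an overall charge of −2 the palladium centre must be in the +2 oxidation state. Palladium is a group-10 element; Pd(II) is therefore d⁸. A 4d d⁸ ion has a large crystal-field splitting; square planar leaves the high-energy d_{x²−y²} orbital empty and maximises CFSE. → square planar.
For [Fe(NCS)4]^-: Summing ligand charges against the −1 overall charge gives an oxidation state of +3 for iron. Iron is a group-8 element; Fe(III) is therefore d⁵. A high-spin d⁵ ion has zero CFSE in either geometry, so four ligands adopt the sterically favoured tetrahedral geometry. → tetrahedral.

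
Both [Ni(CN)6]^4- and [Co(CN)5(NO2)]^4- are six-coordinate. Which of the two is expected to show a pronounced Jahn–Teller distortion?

[Ni(CN)6]^4-: Each cyanide is −1; balancing the −4 overall charge requires Ni(II). Nickel is a group-10 element; Ni(II) is therefore d⁸. The d⁸ configuration leaves the e_g set evenly filled (or empty) — no strong Jahn–Teller driving force.
[Co(CN)5(NO2)]^4-: Summing ligand charges against the −4 overall charge gives an oxidation state of +2 for cobalt. Group 9 minus oxidation state 2 gives a d⁷ configuration. Cyanide and nitro (N-bound nitrite) are strong-field ligands (high in the spectrochemical series) for a first-row metal, so the complex is low-spin. The t₂g⁶e_g¹ (low-spin) configuration has an unevenly filled e_g set; the Jahn–Teller theorem predicts a tetragonal distortion (typically axial elongation) to lift the degeneracy.

[Co(CN)5(NO2)]^4-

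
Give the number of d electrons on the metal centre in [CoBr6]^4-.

Ligand charges: each bromide is −1. With an overall charge of −4 the cobalt centre must be in the +2 oxidation state.
Group 9 minus oxidation state 2 gives a d⁷ configuration.

d7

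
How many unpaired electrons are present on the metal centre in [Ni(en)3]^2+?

Summing ligand charges against the +2 overall charge gives an oxidation state of +2 for nickel.
Ni sits in group 10, so the d-electron count is 10 − 2 = 8.
Counting donor atoms: 3×ethylenediamine (bidentate) → 6 donors. Coordination number = 6.
In an octahedral field the d⁸ configuration is t₂g⁶e_g² (only one arrangement possible), giving 2 unpaired electrons.

2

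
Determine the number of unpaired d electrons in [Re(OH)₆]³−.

2

Summing ligand charges against the −3 overall charge gives an oxidation state of +3 for rhenium.
Re sits in group 7, so the d-electron count is 7 − 3 = 4.
The spin state decides the count: a 5d ion has a large Δₒ and is invariably low-spin.
An octahedral low-spin d⁴ ion is t₂g⁴e_g⁰, giving 2 unpaired electrons.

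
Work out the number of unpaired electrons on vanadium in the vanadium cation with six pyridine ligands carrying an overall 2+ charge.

3

Summing ligand charges against the +2 overall charge gives an oxidation state of +2 for vanadium.
V sits in group 5, so the d-electron count is 5 − 2 = 3.
In an octahedral field the d³ configuration is t₂g³e_g⁰ (only one arrangement possible), giving 3 unpaired electrons.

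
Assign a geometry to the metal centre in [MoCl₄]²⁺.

tetrahedral

Each chloride is −1; balancing the +2 overall charge requires Mo(VI).
Mo sits in group 6, so the d-electron count is 6 − 6 = 0.
With 4 monodentate ligands the coordination number is 4.
A d⁰ ion has no crystal-field stabilisation preference between square planar and tetrahedral, so four ligands adopt the sterically favoured tetrahedral geometry.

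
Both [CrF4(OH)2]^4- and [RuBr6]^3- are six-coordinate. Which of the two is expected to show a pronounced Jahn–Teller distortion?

[CrF4(OH)2]^4-

[CrF4(OH)2]^4-: Summing ligand charges against the −4 overall charge gives an oxidation state of +2 for chromium. Chromium is a group-6 element; Cr(II) is therefore d⁴. Fluoride and hydroxide are weak-field ligands for a first-row metal, so the complex is high-spin. The t₂g³e_g¹ (high-spin) configuration has an unevenly filled e_g set; the Jahn–Teller theorem predicts a tetragonal distortion (typically axial elongation) to lift the degeneracy.
[RuBr6]^3-: Ligand charges: each bromide is −1. With an overall charge of −3 the ruthenium centre must be in the +3 oxidation state. Ru sits in group 8, so the d-electron count is 8 − 3 = 5. A 4d ion has a large Δₒ and is invariably low-spin. The d⁵ configuration leaves the e_g set evenly filled (or empty) — no strong Jahn–Teller driving force.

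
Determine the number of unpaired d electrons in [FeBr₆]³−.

Summing ligand charges against the −3 overall charge gives an oxidation state of +3 for iron.
Iron is a group-8 element; Fe(III) is therefore d⁵.
The spin state decides the count: Bromide is a weak-field ligand for a first-row metal, so the complex is high-spin.
An octahedral high-spin d⁵ ion is t₂g³e_g², giving 5 unpaired electrons.

5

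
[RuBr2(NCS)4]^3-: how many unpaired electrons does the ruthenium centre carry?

1

Ligand charges: each bromide is −1; each isothiocyanate is −1. With an overall charge of −3 the ruthenium centre must be in the +3 oxidation state.
Ru sits in group 8, so the d-electron count is 8 − 3 = 5.
The spin state decides the count: a 4d ion has a large Δₒ and is invariably low-spin.
An octahedral low-spin d⁵ ion is t₂g⁵e_g⁰, giving 1 unpaired electron.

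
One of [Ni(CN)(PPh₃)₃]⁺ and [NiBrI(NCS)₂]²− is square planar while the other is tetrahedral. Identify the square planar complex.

For [Ni(CN)(PPh₃)₃]⁺: Ligand charges: each cyanide is −1; triphenylphosphine is neutral. With an overall charge of +1 the nickel centre must be in the +2 oxidation state. Group 10 minus oxidation state 2 gives a d⁸ configuration. Cyanide and triphenylphosphine are strong-field ligands (high in the spectrochemical series). A 3d d⁸ ion with strong-field ligands gains enough CFSE to favour square planar over tetrahedral. → square planar.
For [NiBrI(NCS)₂]²−: Summing ligand charges against the −2 overall charge gives an oxidation state of +2 for nickel. Nickel is a group-10 element; Ni(II) is therefore d⁸. Bromide, iodide, and isothiocyanate are weak-field ligands. With weak-field ligands the CFSE gain from square planar is small, so a 3d d⁸ ion takes the sterically preferred tetrahedral geometry. → tetrahedral.

[Ni(CN)(PPh₃)₃]⁺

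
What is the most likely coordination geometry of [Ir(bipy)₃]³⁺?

Summing ligand charges against the +3 overall charge gives an oxidation state of +3 for iridium.
Ir sits in group 9, so the d-electron count is 9 − 3 = 6.
Counting donor atoms: 3×2,2′-bipyridine (bidentate) → 6 donors. Coordination number = 6.
Six donors around a single metal centre give an octahedral coordination sphere.

octahedral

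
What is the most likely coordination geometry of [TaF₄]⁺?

tetrahedral

Ligand charges: each fluoride is −1. With an overall charge of +1 the tantalum centre must be in the +5 oxidation state.
Group 5 minus oxidation state 5 gives a d⁰ configuration.
With 4 monodentate ligands the coordination number is 4.
A d⁰ ion has no crystal-field stabilisation preference between square planar and tetrahedral, so four ligands adopt the sterically favoured tetrahedral geometry.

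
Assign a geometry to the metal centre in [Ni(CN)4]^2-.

Each cyanide is −1; balancing the −2 overall charge requires Ni(II).
Nickel is a group-10 element; Ni(II) is therefore d⁸.
Coordination number: 4.
Cyanide is a strong-field ligand (high in the spectrochemical series).
A 3d d⁸ ion with strong-field ligands gains enough CFSE to favour square planar over tetrahedral.

square planar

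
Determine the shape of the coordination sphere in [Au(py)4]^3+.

square planar

Pyridine is neutral; balancing the +3 overall charge requires Au(III).
Group 11 minus oxidation state 3 gives a d⁸ configuration.
Coordination number: 4.
A 5d d⁸ ion has a large crystal-field splitting; square planar leaves the high-energy d_{x²−y²} orbital empty and maximises CFSE.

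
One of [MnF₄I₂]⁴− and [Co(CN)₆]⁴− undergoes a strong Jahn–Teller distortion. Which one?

[MnF₄I₂]⁴−: Ligand charges: each fluoride is −1; each iodide is −1. With an overall charge of −4 the manganese centre must be in the +2 oxidation state. Manganese is a group-7 element; Mn(II) is therefore d⁵. Fluoride and iodide are weak-field ligands for a first-row metal, so the complex is high-spin. The d⁵ configuration leaves the e_g set evenly filled (or empty) — no strong Jahn–Teller driving force.
[Co(CN)₆]⁴−: Ligand charges: each cyanide is −1. With an overall charge of −4 the cobalt centre must be in the +2 oxidation state. Co sits in group 9, so the d-electron count is 9 − 2 = 7. Cyanide is a strong-field ligand (high in the spectrochemical series) for a first-row metal, so the complex is low-spin. The t₂g⁶e_g¹ (low-spin) configuration has an unevenly filled e_g set; the Jahn–Teller theorem predicts a tetragonal distortion (typically axial elongation) to lift the degeneracy.

[Co(CN)₆]⁴−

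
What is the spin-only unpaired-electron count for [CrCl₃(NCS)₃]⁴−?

Each chloride is −1; each isothiocyanate is −1; balancing the −4 overall charge requires Cr(II).
Chromium is a group-6 element; Cr(II) is therefore d⁴.
The spin state decides the count: Chloride and isothiocyanate are weak-field ligands for a first-row metal, so the complex is high-spin.
An octahedral high-spin d⁴ ion is t₂g³e_g¹, giving 4 unpaired electrons.

4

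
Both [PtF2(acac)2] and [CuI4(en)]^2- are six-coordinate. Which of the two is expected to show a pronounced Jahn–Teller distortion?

[CuI4(en)]^2-

[PtF2(acac)2]: Each fluoride is −1; each acetylacetonate is −1; balancing the 0 overall charge requires Pt(IV). Group 10 minus oxidation state 4 gives a d⁶ configuration. A 5d ion has a large Δₒ and is invariably low-spin. The d⁶ configuration leaves the e_g set evenly filled (or empty) — no strong Jahn–Teller driving force.
[CuI4(en)]^2-: Each iodide is −1; ethylenediamine is neutral; balancing the −2 overall charge requires Cu(II). Cu sits in group 11, so the d-electron count is 11 − 2 = 9. The t₂g⁶e_g³ configuration has an unevenly filled e_g set; the Jahn–Teller theorem predicts a tetragonal distortion (typically axial elongation) to lift the degeneracy.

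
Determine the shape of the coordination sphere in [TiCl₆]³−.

Ligand charges: each chloride is −1. With an overall charge of −3 the titanium centre must be in the +3 oxidation state.
Titanium is a group-4 element; Ti(III) is therefore d¹.
With 6 monodentate ligands the coordination number is 6.
Six donors around a single metal centre give an octahedral coordination sphere.

octahedral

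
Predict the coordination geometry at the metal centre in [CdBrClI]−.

trigonal planar

Ligand charges: each bromide is −1; each chloride is −1; each iodide is −1. With an overall charge of −1 the cadmium centre must be in the +2 oxidation state.
Cadmium is a group-12 element; Cd(II) is therefore d¹⁰.
With 3 monodentate ligands the coordination number is 3.
Three ligands around a d¹⁰ centre minimise repulsion in a trigonal-planar arrangement.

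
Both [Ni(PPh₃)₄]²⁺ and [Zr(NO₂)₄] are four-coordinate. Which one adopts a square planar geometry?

For [Ni(PPh₃)₄]²⁺: Ligand charges: triphenylphosphine is neutral. With an overall charge of +2 the nickel centre must be in the +2 oxidation state. Ni sits in group 10, so the d-electron count is 10 − 2 = 8. Triphenylphosphine is a strong-field ligand (high in the spectrochemical series). A 3d d⁸ ion with strong-field ligands gains enough CFSE to favour square planar over tetrahedral. → square planar.
For [Zr(NO₂)₄]: Summing ligand charges against the 0 overall charge gives an oxidation state of +4 for zirconium. Zr sits in group 4, so the d-electron count is 4 − 4 = 0. A d⁰ ion has no crystal-field stabilisation preference between square planar and tetrahedral, so four ligands adopt the sterically favoured tetrahedral geometry. → tetrahedral.

[Ni(PPh₃)₄]²⁺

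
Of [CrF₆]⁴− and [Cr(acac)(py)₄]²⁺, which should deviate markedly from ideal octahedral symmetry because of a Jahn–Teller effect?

[CrF₆]⁴−

[CrF₆]⁴−: Each fluoride is −1; balancing the −4 overall charge requires Cr(II). Chromium is a group-6 element; Cr(II) is therefore d⁴. Fluoride is a weak-field ligand for a first-row metal, so the complex is high-spin. The t₂g³e_g¹ (high-spin) configuration has an unevenly filled e_g set; the Jahn–Teller theorem predicts a tetragonal distortion (typically axial elongation) to lift the degeneracy.
[Cr(acac)(py)₄]²⁺: Summing ligand charges against the +2 overall charge gives an oxidation state of +3 for chromium. Cr sits in group 6, so the d-electron count is 6 − 3 = 3. The d³ configuration leaves the e_g set evenly filled (or empty) — no strong Jahn–Teller driving force.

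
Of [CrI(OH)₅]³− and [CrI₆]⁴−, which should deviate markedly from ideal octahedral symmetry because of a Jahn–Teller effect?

[CrI(OH)₅]³−: Ligand charges: each iodide is −1; each hydroxide is −1. With an overall charge of −3 the chromium centre must be in the +3 oxidation state. Group 6 minus oxidation state 3 gives a d³ configuration. The d³ configuration leaves the e_g set evenly filled (or empty) — no strong Jahn–Teller driving force.
[CrI₆]⁴−: Each iodide is −1; balancing the −4 overall charge requires Cr(II). Cr sits in group 6, so the d-electron count is 6 − 2 = 4. Iodide is a weak-field ligand for a first-row metal, so the complex is high-spin. The t₂g³e_g¹ (high-spin) configuration has an unevenly filled e_g set; the Jahn–Teller theorem predicts a tetragonal distortion (typically axial elongation) to lift the degeneracy.

[CrI₆]⁴−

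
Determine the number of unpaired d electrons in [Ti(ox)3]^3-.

1

Summing ligand charges against the −3 overall charge gives an oxidation state of +3 for titanium.
Titanium is a group-4 element; Ti(III) is therefore d¹.
Counting donor atoms: 3×oxalate (bidentate) → 6 donors. Coordination number = 6.
In an octahedral field the d¹ configuration is t₂g¹e_g⁰ (only one arrangement possible), giving 1 unpaired electron.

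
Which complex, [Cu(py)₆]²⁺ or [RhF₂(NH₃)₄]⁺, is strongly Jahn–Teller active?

[Cu(py)₆]²⁺

[Cu(py)₆]²⁺: Pyridine is neutral; balancing the +2 overall charge requires Cu(II). Copper is a group-11 element; Cu(II) is therefore d⁹. The t₂g⁶e_g³ configuration has an unevenly filled e_g set; the Jahn–Teller theorem predicts a tetragonal distortion (typically axial elongation) to lift the degeneracy.
[RhF₂(NH₃)₄]⁺: Summing ligand charges against the +1 overall charge gives an oxidation state of +3 for rhodium. Group 9 minus oxidation state 3 gives a d⁶ configuration. A 4d ion has a large Δₒ and is invariably low-spin. The d⁶ configuration leaves the e_g set evenly filled (or empty) — no strong Jahn–Teller driving force.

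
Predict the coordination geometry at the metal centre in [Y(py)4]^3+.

tetrahedral

Ligand charges: pyridine is neutral. With an overall charge of +3 the yttrium centre must be in the +3 oxidation state.
Yttrium is a group-3 element; Y(III) is therefore d⁰.
With 4 monodentate ligands the coordination number is 4.
A d⁰ ion has no crystal-field stabilisation preference between square planar and tetrahedral, so four ligands adopt the sterically favoured tetrahedral geometry.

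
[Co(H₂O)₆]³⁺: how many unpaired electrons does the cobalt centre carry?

0

Water is neutral; balancing the +3 overall charge requires Co(III).
Group 9 minus oxidation state 3 gives a d⁶ configuration.
The spin state decides the count: Co(III) has an exceptionally large octahedral splitting and is low-spin with essentially every ligand except fluoride.
An octahedral low-spin d⁶ ion is t₂g⁶e_g⁰, giving 0 unpaired electrons.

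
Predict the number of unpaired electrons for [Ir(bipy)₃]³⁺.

0 unpaired electrons

Summing ligand charges against the +3 overall charge gives an oxidation state of +3 for iridium.
Group 9 minus oxidation state 3 gives a d⁶ configuration.
Counting donor atoms: 3×2,2′-bipyridine (bidentate) → 6 donors. Coordination number = 6.
The spin state decides the count: a 5d ion has a large Δₒ and is invariably low-spin.
An octahedral low-spin d⁶ ion is t₂g⁶e_g⁰, giving 0 unpaired electrons.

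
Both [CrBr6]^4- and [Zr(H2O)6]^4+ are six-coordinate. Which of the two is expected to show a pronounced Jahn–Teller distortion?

[CrBr6]^4-: Each bromide is −1; balancing the −4 overall charge requires Cr(II). Cr sits in group 6, so the d-electron count is 6 − 2 = 4. Bromide is a weak-field ligand for a first-row metal, so the complex is high-spin. The t₂g³e_g¹ (high-spin) configuration has an unevenly filled e_g set; the Jahn–Teller theorem predicts a tetragonal distortion (typically axial elongation) to lift the degeneracy.
[Zr(H2O)6]^4+: Ligand charges: water is neutral. With an overall charge of +4 the zirconium centre must be in the +4 oxidation state. Group 4 minus oxidation state 4 gives a d⁰ configuration. The d⁰ configuration leaves the e_g set evenly filled (or empty) — no strong Jahn–Teller driving force.

[CrBr6]^4-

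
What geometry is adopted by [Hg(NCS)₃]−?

trigonal planar

Each isothiocyanate is −1; balancing the −1 overall charge requires Hg(II).
Group 12 minus oxidation state 2 gives a d¹⁰ configuration.
With 3 monodentate ligands the coordination number is 3.
Three ligands around a d¹⁰ centre minimise repulsion in a trigonal-planar arrangement.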